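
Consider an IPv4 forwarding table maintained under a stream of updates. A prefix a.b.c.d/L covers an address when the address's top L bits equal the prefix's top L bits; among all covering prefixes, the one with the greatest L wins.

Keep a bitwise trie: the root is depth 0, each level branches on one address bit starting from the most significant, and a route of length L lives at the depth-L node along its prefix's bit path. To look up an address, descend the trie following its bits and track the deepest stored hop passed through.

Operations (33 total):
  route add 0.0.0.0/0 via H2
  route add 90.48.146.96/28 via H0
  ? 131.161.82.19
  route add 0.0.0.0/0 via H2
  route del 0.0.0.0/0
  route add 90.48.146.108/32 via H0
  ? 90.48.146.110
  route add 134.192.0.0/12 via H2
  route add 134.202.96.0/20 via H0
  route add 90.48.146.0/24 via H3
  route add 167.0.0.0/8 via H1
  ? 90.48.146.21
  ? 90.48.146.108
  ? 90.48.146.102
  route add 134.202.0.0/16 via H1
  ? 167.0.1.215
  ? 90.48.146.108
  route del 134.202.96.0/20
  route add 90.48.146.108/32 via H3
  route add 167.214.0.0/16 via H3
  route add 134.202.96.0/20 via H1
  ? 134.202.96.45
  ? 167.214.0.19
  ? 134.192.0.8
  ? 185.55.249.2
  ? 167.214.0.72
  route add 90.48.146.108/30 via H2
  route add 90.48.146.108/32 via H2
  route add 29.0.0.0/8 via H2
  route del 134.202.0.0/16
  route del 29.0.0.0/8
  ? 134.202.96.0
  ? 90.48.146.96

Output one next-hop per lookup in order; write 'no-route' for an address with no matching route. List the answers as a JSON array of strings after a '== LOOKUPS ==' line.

Process each operation:
  + 0.0.0.0/0 (H2) depth=0
  + 90.48.146.96/28 (H0) depth=28
  ? 131.161.82.19  path d0:H2  best=H2
  + 0.0.0.0/0 (H2) depth=0
  - 0.0.0.0/0 clear@0
  + 90.48.146.108/32 (H0) depth=32
  ? 90.48.146.110  path d0:-→d1:-→d2:-→d3:-→d4:-→d5:-→d6:-→d7:-→d8:-→d9:-→d10:-→d11:-→d12:-→d13:-→d14:-→d15:-→d16:-→d17:-→d18:-→d19:-→d20:-→d21:-→d22:-→d23:-→d24:-→d25:-→d26:-→d27:-→d28:H0→d29:-→d30:-  best=H0
  + 134.192.0.0/12 (H2) depth=12
  + 134.202.96.0/20 (H0) depth=20
  + 90.48.146.0/24 (H3) depth=24
  + 167.0.0.0/8 (H1) depth=8
  ? 90.48.146.21  path d0:-→d1:-→d2:-→d3:-→d4:-→d5:-→d6:-→d7:-→d8:-→d9:-→d10:-→d11:-→d12:-→d13:-→d14:-→d15:-→d16:-→d17:-→d18:-→d19:-→d20:-→d21:-→d22:-→d23:-→d24:H3→d25:-  best=H3
  ? 90.48.146.108  path d0:-→d1:-→d2:-→d3:-→d4:-→d5:-→d6:-→d7:-→d8:-→d9:-→d10:-→d11:-→d12:-→d13:-→d14:-→d15:-→d16:-→d17:-→d18:-→d19:-→d20:-→d21:-→d22:-→d23:-→d24:H3→d25:-→d26:-→d27:-→d28:H0→d29:-→d30:-→d31:-→d32:H0  best=H0
  ? 90.48.146.102  path d0:-→d1:-→d2:-→d3:-→d4:-→d5:-→d6:-→d7:-→d8:-→d9:-→d10:-→d11:-→d12:-→d13:-→d14:-→d15:-→d16:-→d17:-→d18:-→d19:-→d20:-→d21:-→d22:-→d23:-→d24:H3→d25:-→d26:-→d27:-→d28:H0  best=H0
  + 134.202.0.0/16 (H1) depth=16
  ? 167.0.1.215  path d0:-→d1:-→d2:-→d3:-→d4:-→d5:-→d6:-→d7:-→d8:H1  best=H1
  ? 90.48.146.108  path d0:-→d1:-→d2:-→d3:-→d4:-→d5:-→d6:-→d7:-→d8:-→d9:-→d10:-→d11:-→d12:-→d13:-→d14:-→d15:-→d16:-→d17:-→d18:-→d19:-→d20:-→d21:-→d22:-→d23:-→d24:H3→d25:-→d26:-→d27:-→d28:H0→d29:-→d30:-→d31:-→d32:H0  best=H0
  - 134.202.96.0/20 clear@20
  + 90.48.146.108/32 (H3) depth=32
  + 167.214.0.0/16 (H3) depth=16
  + 134.202.96.0/20 (H1) depth=20
  ? 134.202.96.45  path d0:-→d1:-→d2:-→d3:-→d4:-→d5:-→d6:-→d7:-→d8:-→d9:-→d10:-→d11:-→d12:H2→d13:-→d14:-→d15:-→d16:H1→d17:-→d18:-→d19:-→d20:H1  best=H1
  ? 167.214.0.19  path d0:-→d1:-→d2:-→d3:-→d4:-→d5:-→d6:-→d7:-→d8:H1→d9:-→d10:-→d11:-→d12:-→d13:-→d14:-→d15:-→d16:H3  best=H3
  ? 134.192.0.8  path d0:-→d1:-→d2:-→d3:-→d4:-→d5:-→d6:-→d7:-→d8:-→d9:-→d10:-→d11:-→d12:H2  best=H2
  ? 185.55.249.2  path d0:-→d1:-→d2:-→d3:-  best=no-route
  ? 167.214.0.72  path d0:-→d1:-→d2:-→d3:-→d4:-→d5:-→d6:-→d7:-→d8:H1→d9:-→d10:-→d11:-→d12:-→d13:-→d14:-→d15:-→d16:H3  best=H3
  + 90.48.146.108/30 (H2) depth=30
  + 90.48.146.108/32 (H2) depth=32
  + 29.0.0.0/8 (H2) depth=8
  - 134.202.0.0/16 clear@16
  - 29.0.0.0/8 clear@8
  ? 134.202.96.0  path d0:-→d1:-→d2:-→d3:-→d4:-→d5:-→d6:-→d7:-→d8:-→d9:-→d10:-→d11:-→d12:H2→d13:-→d14:-→d15:-→d16:-→d17:-→d18:-→d19:-→d20:H1  best=H1
  ? 90.48.146.96  path d0:-→d1:-→d2:-→d3:-→d4:-→d5:-→d6:-→d7:-→d8:-→d9:-→d10:-→d11:-→d12:-→d13:-→d14:-→d15:-→d16:-→d17:-→d18:-→d19:-→d20:-→d21:-→d22:-→d23:-→d24:H3→d25:-→d26:-→d27:-→d28:H0  best=H0

== LOOKUPS ==
["H2","H0","H3","H0","H0","H1","H0","H1","H3","H2","no-route","H3","H1","H0"]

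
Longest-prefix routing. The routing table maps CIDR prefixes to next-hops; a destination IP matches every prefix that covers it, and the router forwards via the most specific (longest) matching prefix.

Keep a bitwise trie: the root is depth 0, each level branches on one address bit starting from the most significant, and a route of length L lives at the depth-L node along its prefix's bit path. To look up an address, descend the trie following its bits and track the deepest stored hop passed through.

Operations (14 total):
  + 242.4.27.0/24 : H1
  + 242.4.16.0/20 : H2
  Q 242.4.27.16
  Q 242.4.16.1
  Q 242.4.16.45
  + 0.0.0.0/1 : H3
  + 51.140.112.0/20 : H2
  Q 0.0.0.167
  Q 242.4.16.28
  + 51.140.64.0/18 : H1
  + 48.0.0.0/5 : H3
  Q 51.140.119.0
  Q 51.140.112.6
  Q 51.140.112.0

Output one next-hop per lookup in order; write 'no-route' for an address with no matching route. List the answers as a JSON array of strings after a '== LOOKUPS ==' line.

Process each operation:
  + 242.4.27.0/24 (H1) depth=24
  + 242.4.16.0/20 (H2) depth=20
  ? 242.4.27.16  path d0:-→d1:-→d2:-→d3:-→d4:-→d5:-→d6:-→d7:-→d8:-→d9:-→d10:-→d11:-→d12:-→d13:-→d14:-→d15:-→d16:-→d17:-→d18:-→d19:-→d20:H2→d21:-→d22:-→d23:-→d24:H1  best=H1
  ? 242.4.16.1  path d0:-→d1:-→d2:-→d3:-→d4:-→d5:-→d6:-→d7:-→d8:-→d9:-→d10:-→d11:-→d12:-→d13:-→d14:-→d15:-→d16:-→d17:-→d18:-→d19:-→d20:H2  best=H2
  ? 242.4.16.45  path d0:-→d1:-→d2:-→d3:-→d4:-→d5:-→d6:-→d7:-→d8:-→d9:-→d10:-→d11:-→d12:-→d13:-→d14:-→d15:-→d16:-→d17:-→d18:-→d19:-→d20:H2  best=H2
  + 0.0.0.0/1 (H3) depth=1
  + 51.140.112.0/20 (H2) depth=20
  ? 0.0.0.167  path d0:-→d1:H3→d2:-  best=H3
  ? 242.4.16.28  path d0:-→d1:-→d2:-→d3:-→d4:-→d5:-→d6:-→d7:-→d8:-→d9:-→d10:-→d11:-→d12:-→d13:-→d14:-→d15:-→d16:-→d17:-→d18:-→d19:-→d20:H2  best=H2
  + 51.140.64.0/18 (H1) depth=18
  + 48.0.0.0/5 (H3) depth=5
  ? 51.140.119.0  path d0:-→d1:H3→d2:-→d3:-→d4:-→d5:H3→d6:-→d7:-→d8:-→d9:-→d10:-→d11:-→d12:-→d13:-→d14:-→d15:-→d16:-→d17:-→d18:H1→d19:-→d20:H2  best=H2
  ? 51.140.112.6  path d0:-→d1:H3→d2:-→d3:-→d4:-→d5:H3→d6:-→d7:-→d8:-→d9:-→d10:-→d11:-→d12:-→d13:-→d14:-→d15:-→d16:-→d17:-→d18:H1→d19:-→d20:H2  best=H2
  ? 51.140.112.0  path d0:-→d1:H3→d2:-→d3:-→d4:-→d5:H3→d6:-→d7:-→d8:-→d9:-→d10:-→d11:-→d12:-→d13:-→d14:-→d15:-→d16:-→d17:-→d18:H1→d19:-→d20:H2  best=H2

== LOOKUPS ==
["H1","H2","H2","H3","H2","H2","H2","H2"]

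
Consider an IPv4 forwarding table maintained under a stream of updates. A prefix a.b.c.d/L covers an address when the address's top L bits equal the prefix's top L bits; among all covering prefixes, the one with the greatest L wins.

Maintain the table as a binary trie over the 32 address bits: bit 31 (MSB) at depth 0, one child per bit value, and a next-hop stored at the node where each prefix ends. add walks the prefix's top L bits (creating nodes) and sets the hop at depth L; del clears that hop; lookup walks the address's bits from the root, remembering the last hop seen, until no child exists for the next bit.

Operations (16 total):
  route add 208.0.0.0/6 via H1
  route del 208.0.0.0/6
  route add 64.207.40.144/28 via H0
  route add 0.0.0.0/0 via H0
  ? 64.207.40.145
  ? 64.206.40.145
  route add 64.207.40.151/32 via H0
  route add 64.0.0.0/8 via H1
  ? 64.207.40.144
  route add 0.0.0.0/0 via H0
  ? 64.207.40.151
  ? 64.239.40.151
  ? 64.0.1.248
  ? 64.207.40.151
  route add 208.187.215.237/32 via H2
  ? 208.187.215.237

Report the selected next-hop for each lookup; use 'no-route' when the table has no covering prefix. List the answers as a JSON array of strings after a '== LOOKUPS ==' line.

Process each operation:
  add 208.0.0.0/6 -> H1 at depth 6
  - 208.0.0.0/6 clear@6
  add 64.207.40.144/28 -> H0 at depth 28
  add 0.0.0.0/0 -> H0 at depth 0
  ? 64.207.40.145  path d0:H0→d1:-→d2:-→d3:-→d4:-→d5:-→d6:-→d7:-→d8:-→d9:-→d10:-→d11:-→d12:-→d13:-→d14:-→d15:-→d16:-→d17:-→d18:-→d19:-→d20:-→d21:-→d22:-→d23:-→d24:-→d25:-→d26:-→d27:-→d28:H0  best=H0
  ? 64.206.40.145  path d0:H0→d1:-→d2:-→d3:-→d4:-→d5:-→d6:-→d7:-→d8:-→d9:-→d10:-→d11:-→d12:-→d13:-→d14:-→d15:-  best=H0
  add 64.207.40.151/32 -> H0 at depth 32
  add 64.0.0.0/8 -> H1 at depth 8
  ? 64.207.40.144  path d0:H0→d1:-→d2:-→d3:-→d4:-→d5:-→d6:-→d7:-→d8:H1→d9:-→d10:-→d11:-→d12:-→d13:-→d14:-→d15:-→d16:-→d17:-→d18:-→d19:-→d20:-→d21:-→d22:-→d23:-→d24:-→d25:-→d26:-→d27:-→d28:H0→d29:-  best=H0
  add 0.0.0.0/0 -> H0 at depth 0
  ? 64.207.40.151  path d0:H0→d1:-→d2:-→d3:-→d4:-→d5:-→d6:-→d7:-→d8:H1→d9:-→d10:-→d11:-→d12:-→d13:-→d14:-→d15:-→d16:-→d17:-→d18:-→d19:-→d20:-→d21:-→d22:-→d23:-→d24:-→d25:-→d26:-→d27:-→d28:H0→d29:-→d30:-→d31:-→d32:H0  best=H0
  ? 64.239.40.151  path d0:H0→d1:-→d2:-→d3:-→d4:-→d5:-→d6:-→d7:-→d8:H1→d9:-→d10:-  best=H1
  ? 64.0.1.248  path d0:H0→d1:-→d2:-→d3:-→d4:-→d5:-→d6:-→d7:-→d8:H1  best=H1
  ? 64.207.40.151  path d0:H0→d1:-→d2:-→d3:-→d4:-→d5:-→d6:-→d7:-→d8:H1→d9:-→d10:-→d11:-→d12:-→d13:-→d14:-→d15:-→d16:-→d17:-→d18:-→d19:-→d20:-→d21:-→d22:-→d23:-→d24:-→d25:-→d26:-→d27:-→d28:H0→d29:-→d30:-→d31:-→d32:H0  best=H0
  add 208.187.215.237/32 -> H2 at depth 32
  ? 208.187.215.237  path d0:H0→d1:-→d2:-→d3:-→d4:-→d5:-→d6:-→d7:-→d8:-→d9:-→d10:-→d11:-→d12:-→d13:-→d14:-→d15:-→d16:-→d17:-→d18:-→d19:-→d20:-→d21:-→d22:-→d23:-→d24:-→d25:-→d26:-→d27:-→d28:-→d29:-→d30:-→d31:-→d32:H2  best=H2

== LOOKUPS ==
["H0","H0","H0","H0","H1","H1","H0","H2"]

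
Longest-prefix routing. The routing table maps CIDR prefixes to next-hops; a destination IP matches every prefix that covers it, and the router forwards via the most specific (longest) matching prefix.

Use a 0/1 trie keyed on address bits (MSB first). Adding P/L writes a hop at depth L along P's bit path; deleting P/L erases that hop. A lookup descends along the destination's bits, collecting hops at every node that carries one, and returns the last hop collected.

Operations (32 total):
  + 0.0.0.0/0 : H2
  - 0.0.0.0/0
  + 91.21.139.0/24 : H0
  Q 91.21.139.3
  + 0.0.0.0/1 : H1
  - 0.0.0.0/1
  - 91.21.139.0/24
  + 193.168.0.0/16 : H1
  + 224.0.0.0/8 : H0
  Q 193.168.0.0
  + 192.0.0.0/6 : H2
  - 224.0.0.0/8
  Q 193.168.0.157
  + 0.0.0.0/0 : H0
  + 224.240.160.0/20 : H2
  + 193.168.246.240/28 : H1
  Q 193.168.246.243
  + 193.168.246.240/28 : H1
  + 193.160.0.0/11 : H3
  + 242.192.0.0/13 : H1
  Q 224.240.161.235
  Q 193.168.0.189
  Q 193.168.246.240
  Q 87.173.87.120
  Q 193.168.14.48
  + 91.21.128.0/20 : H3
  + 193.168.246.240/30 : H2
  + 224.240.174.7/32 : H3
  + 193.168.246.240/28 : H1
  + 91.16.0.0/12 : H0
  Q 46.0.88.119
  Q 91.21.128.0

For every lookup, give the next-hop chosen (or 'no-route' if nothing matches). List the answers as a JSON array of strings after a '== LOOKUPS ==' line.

Apply in order:
  + 0.0.0.0/0 (H2) depth=0
  del 0.0.0.0/0 (clear depth 0)
  + 91.21.139.0/24 (H0) depth=24
  ? 91.21.139.3  path d0:-→d1:-→d2:-→d3:-→d4:-→d5:-→d6:-→d7:-→d8:-→d9:-→d10:-→d11:-→d12:-→d13:-→d14:-→d15:-→d16:-→d17:-→d18:-→d19:-→d20:-→d21:-→d22:-→d23:-→d24:H0  best=H0
  + 0.0.0.0/1 (H1) depth=1
  del 0.0.0.0/1 (clear depth 1)
  del 91.21.139.0/24 (clear depth 24)
  + 193.168.0.0/16 (H1) depth=16
  + 224.0.0.0/8 (H0) depth=8
  ? 193.168.0.0  path d0:-→d1:-→d2:-→d3:-→d4:-→d5:-→d6:-→d7:-→d8:-→d9:-→d10:-→d11:-→d12:-→d13:-→d14:-→d15:-→d16:H1  best=H1
  + 192.0.0.0/6 (H2) depth=6
  del 224.0.0.0/8 (clear depth 8)
  ? 193.168.0.157  path d0:-→d1:-→d2:-→d3:-→d4:-→d5:-→d6:H2→d7:-→d8:-→d9:-→d10:-→d11:-→d12:-→d13:-→d14:-→d15:-→d16:H1  best=H1
  + 0.0.0.0/0 (H0) depth=0
  + 224.240.160.0/20 (H2) depth=20
  + 193.168.246.240/28 (H1) depth=28
  ? 193.168.246.243  path d0:H0→d1:-→d2:-→d3:-→d4:-→d5:-→d6:H2→d7:-→d8:-→d9:-→d10:-→d11:-→d12:-→d13:-→d14:-→d15:-→d16:H1→d17:-→d18:-→d19:-→d20:-→d21:-→d22:-→d23:-→d24:-→d25:-→d26:-→d27:-→d28:H1  best=H1
  + 193.168.246.240/28 (H1) depth=28
  + 193.160.0.0/11 (H3) depth=11
  + 242.192.0.0/13 (H1) depth=13
  ? 224.240.161.235  path d0:H0→d1:-→d2:-→d3:-→d4:-→d5:-→d6:-→d7:-→d8:-→d9:-→d10:-→d11:-→d12:-→d13:-→d14:-→d15:-→d16:-→d17:-→d18:-→d19:-→d20:H2  best=H2
  ? 193.168.0.189  path d0:H0→d1:-→d2:-→d3:-→d4:-→d5:-→d6:H2→d7:-→d8:-→d9:-→d10:-→d11:H3→d12:-→d13:-→d14:-→d15:-→d16:H1  best=H1
  ? 193.168.246.240  path d0:H0→d1:-→d2:-→d3:-→d4:-→d5:-→d6:H2→d7:-→d8:-→d9:-→d10:-→d11:H3→d12:-→d13:-→d14:-→d15:-→d16:H1→d17:-→d18:-→d19:-→d20:-→d21:-→d22:-→d23:-→d24:-→d25:-→d26:-→d27:-→d28:H1  best=H1
  ? 87.173.87.120  path d0:H0→d1:-→d2:-→d3:-→d4:-  best=H0
  ? 193.168.14.48  path d0:H0→d1:-→d2:-→d3:-→d4:-→d5:-→d6:H2→d7:-→d8:-→d9:-→d10:-→d11:H3→d12:-→d13:-→d14:-→d15:-→d16:H1  best=H1
  + 91.21.128.0/20 (H3) depth=20
  + 193.168.246.240/30 (H2) depth=30
  + 224.240.174.7/32 (H3) depth=32
  + 193.168.246.240/28 (H1) depth=28
  + 91.16.0.0/12 (H0) depth=12
  ? 46.0.88.119  path d0:H0→d1:-  best=H0
  ? 91.21.128.0  path d0:H0→d1:-→d2:-→d3:-→d4:-→d5:-→d6:-→d7:-→d8:-→d9:-→d10:-→d11:-→d12:H0→d13:-→d14:-→d15:-→d16:-→d17:-→d18:-→d19:-→d20:H3  best=H3

== LOOKUPS ==
["H0","H1","H1","H1","H2","H1","H1","H0","H1","H0","H3"]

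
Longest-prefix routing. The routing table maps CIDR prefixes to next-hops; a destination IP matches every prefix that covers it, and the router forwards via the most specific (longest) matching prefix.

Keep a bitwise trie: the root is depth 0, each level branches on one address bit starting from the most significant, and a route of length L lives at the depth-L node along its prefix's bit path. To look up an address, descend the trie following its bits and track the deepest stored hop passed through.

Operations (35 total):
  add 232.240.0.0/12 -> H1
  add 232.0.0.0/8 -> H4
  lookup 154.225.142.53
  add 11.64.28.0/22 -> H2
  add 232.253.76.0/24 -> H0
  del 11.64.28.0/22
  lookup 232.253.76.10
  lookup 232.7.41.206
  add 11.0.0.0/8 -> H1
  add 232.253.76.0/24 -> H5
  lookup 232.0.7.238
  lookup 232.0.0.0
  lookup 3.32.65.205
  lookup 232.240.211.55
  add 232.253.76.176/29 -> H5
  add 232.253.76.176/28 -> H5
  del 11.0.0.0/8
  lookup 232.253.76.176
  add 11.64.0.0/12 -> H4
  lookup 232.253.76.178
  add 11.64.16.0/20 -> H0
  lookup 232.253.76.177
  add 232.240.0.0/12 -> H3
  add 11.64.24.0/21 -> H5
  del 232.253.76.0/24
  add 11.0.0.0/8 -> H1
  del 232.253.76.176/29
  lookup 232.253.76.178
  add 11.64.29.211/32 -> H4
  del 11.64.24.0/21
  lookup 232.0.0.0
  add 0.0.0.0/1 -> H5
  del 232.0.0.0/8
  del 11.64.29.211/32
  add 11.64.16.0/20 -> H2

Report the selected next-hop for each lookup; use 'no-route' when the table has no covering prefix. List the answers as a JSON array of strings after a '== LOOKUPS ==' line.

Trace:
  add 232.240.0.0/12 -> H1 at depth 12
  add 232.0.0.0/8 -> H4 at depth 8
  ? 154.225.142.53  path d0:-→d1:-  best=no-route
  add 11.64.28.0/22 -> H2 at depth 22
  add 232.253.76.0/24 -> H0 at depth 24
  del 11.64.28.0/22 (clear depth 22)
  ? 232.253.76.10  path d0:-→d1:-→d2:-→d3:-→d4:-→d5:-→d6:-→d7:-→d8:H4→d9:-→d10:-→d11:-→d12:H1→d13:-→d14:-→d15:-→d16:-→d17:-→d18:-→d19:-→d20:-→d21:-→d22:-→d23:-→d24:H0  best=H0
  ? 232.7.41.206  path d0:-→d1:-→d2:-→d3:-→d4:-→d5:-→d6:-→d7:-→d8:H4  best=H4
  add 11.0.0.0/8 -> H1 at depth 8
  add 232.253.76.0/24 -> H5 at depth 24
  ? 232.0.7.238  path d0:-→d1:-→d2:-→d3:-→d4:-→d5:-→d6:-→d7:-→d8:H4  best=H4
  ? 232.0.0.0  path d0:-→d1:-→d2:-→d3:-→d4:-→d5:-→d6:-→d7:-→d8:H4  best=H4
  ? 3.32.65.205  path d0:-→d1:-→d2:-→d3:-→d4:-  best=no-route
  ? 232.240.211.55  path d0:-→d1:-→d2:-→d3:-→d4:-→d5:-→d6:-→d7:-→d8:H4→d9:-→d10:-→d11:-→d12:H1  best=H1
  add 232.253.76.176/29 -> H5 at depth 29
  add 232.253.76.176/28 -> H5 at depth 28
  del 11.0.0.0/8 (clear depth 8)
  ? 232.253.76.176  path d0:-→d1:-→d2:-→d3:-→d4:-→d5:-→d6:-→d7:-→d8:H4→d9:-→d10:-→d11:-→d12:H1→d13:-→d14:-→d15:-→d16:-→d17:-→d18:-→d19:-→d20:-→d21:-→d22:-→d23:-→d24:H5→d25:-→d26:-→d27:-→d28:H5→d29:H5  best=H5
  add 11.64.0.0/12 -> H4 at depth 12
  ? 232.253.76.178  path d0:-→d1:-→d2:-→d3:-→d4:-→d5:-→d6:-→d7:-→d8:H4→d9:-→d10:-→d11:-→d12:H1→d13:-→d14:-→d15:-→d16:-→d17:-→d18:-→d19:-→d20:-→d21:-→d22:-→d23:-→d24:H5→d25:-→d26:-→d27:-→d28:H5→d29:H5  best=H5
  add 11.64.16.0/20 -> H0 at depth 20
  ? 232.253.76.177  path d0:-→d1:-→d2:-→d3:-→d4:-→d5:-→d6:-→d7:-→d8:H4→d9:-→d10:-→d11:-→d12:H1→d13:-→d14:-→d15:-→d16:-→d17:-→d18:-→d19:-→d20:-→d21:-→d22:-→d23:-→d24:H5→d25:-→d26:-→d27:-→d28:H5→d29:H5  best=H5
  add 232.240.0.0/12 -> H3 at depth 12
  add 11.64.24.0/21 -> H5 at depth 21
  del 232.253.76.0/24 (clear depth 24)
  add 11.0.0.0/8 -> H1 at depth 8
  del 232.253.76.176/29 (clear depth 29)
  ? 232.253.76.178  path d0:-→d1:-→d2:-→d3:-→d4:-→d5:-→d6:-→d7:-→d8:H4→d9:-→d10:-→d11:-→d12:H3→d13:-→d14:-→d15:-→d16:-→d17:-→d18:-→d19:-→d20:-→d21:-→d22:-→d23:-→d24:-→d25:-→d26:-→d27:-→d28:H5→d29:-  best=H5
  add 11.64.29.211/32 -> H4 at depth 32
  del 11.64.24.0/21 (clear depth 21)
  ? 232.0.0.0  path d0:-→d1:-→d2:-→d3:-→d4:-→d5:-→d6:-→d7:-→d8:H4  best=H4
  add 0.0.0.0/1 -> H5 at depth 1
  del 232.0.0.0/8 (clear depth 8)
  del 11.64.29.211/32 (clear depth 32)
  add 11.64.16.0/20 -> H2 at depth 20

== LOOKUPS ==
["no-route","H0","H4","H4","H4","no-route","H1","H5","H5","H5","H5","H4"]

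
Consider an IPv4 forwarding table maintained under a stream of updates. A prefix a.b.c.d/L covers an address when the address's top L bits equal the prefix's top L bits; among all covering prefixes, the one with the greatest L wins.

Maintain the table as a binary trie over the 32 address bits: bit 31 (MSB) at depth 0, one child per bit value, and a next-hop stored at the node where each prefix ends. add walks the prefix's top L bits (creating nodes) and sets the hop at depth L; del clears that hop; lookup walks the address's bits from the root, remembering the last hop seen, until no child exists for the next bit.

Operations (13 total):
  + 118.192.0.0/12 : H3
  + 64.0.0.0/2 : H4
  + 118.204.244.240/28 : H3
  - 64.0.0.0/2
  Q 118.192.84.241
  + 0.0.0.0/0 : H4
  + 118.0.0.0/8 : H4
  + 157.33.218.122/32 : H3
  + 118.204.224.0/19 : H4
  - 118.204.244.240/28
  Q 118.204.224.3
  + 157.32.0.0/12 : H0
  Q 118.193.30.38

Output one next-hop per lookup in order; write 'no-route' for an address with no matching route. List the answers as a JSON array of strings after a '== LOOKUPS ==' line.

Process each operation:
  + 118.192.0.0/12 (H3) depth=12
  + 64.0.0.0/2 (H4) depth=2
  + 118.204.244.240/28 (H3) depth=28
  - 64.0.0.0/2 clear@2
  lookup 118.192.84.241: bits 011101101100 walk d0:-→d1:-→d2:-→d3:-→d4:-→d5:-→d6:-→d7:-→d8:-→d9:-→d10:-→d11:-→d12:H3 -> H3
  + 0.0.0.0/0 (H4) depth=0
  + 118.0.0.0/8 (H4) depth=8
  + 157.33.218.122/32 (H3) depth=32
  + 118.204.224.0/19 (H4) depth=19
  - 118.204.244.240/28 clear@28
  lookup 118.204.224.3: bits 0111011011001100111 walk d0:H4→d1:-→d2:-→d3:-→d4:-→d5:-→d6:-→d7:-→d8:H4→d9:-→d10:-→d11:-→d12:H3→d13:-→d14:-→d15:-→d16:-→d17:-→d18:-→d19:H4 -> H4
  + 157.32.0.0/12 (H0) depth=12
  lookup 118.193.30.38: bits 011101101100 walk d0:H4→d1:-→d2:-→d3:-→d4:-→d5:-→d6:-→d7:-→d8:H4→d9:-→d10:-→d11:-→d12:H3 -> H3

== LOOKUPS ==
["H3","H4","H3"]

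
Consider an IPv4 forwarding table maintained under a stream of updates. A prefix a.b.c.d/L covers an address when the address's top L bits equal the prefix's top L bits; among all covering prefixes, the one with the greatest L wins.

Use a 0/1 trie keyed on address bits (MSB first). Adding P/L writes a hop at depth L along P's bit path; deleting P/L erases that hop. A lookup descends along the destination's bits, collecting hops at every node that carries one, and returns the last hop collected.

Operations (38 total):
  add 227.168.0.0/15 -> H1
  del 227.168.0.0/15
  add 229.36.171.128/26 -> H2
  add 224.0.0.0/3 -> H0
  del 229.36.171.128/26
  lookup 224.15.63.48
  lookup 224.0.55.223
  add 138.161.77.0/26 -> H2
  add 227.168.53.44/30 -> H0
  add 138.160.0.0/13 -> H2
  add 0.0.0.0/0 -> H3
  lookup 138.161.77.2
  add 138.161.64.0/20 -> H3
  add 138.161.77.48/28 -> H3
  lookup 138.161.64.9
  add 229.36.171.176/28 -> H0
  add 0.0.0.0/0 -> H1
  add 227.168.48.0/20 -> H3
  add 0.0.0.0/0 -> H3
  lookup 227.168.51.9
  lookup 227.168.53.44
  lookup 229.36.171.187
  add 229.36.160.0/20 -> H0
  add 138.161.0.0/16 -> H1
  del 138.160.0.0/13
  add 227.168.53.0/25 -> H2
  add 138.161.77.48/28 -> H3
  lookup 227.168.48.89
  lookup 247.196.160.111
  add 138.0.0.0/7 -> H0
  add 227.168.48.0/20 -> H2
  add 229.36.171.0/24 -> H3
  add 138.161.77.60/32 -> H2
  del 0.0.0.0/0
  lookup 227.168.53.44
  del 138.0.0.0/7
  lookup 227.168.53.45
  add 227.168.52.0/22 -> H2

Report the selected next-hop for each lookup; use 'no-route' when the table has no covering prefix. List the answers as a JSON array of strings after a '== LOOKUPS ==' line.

Apply in order:
  + 227.168.0.0/15 (H1) depth=15
  del 227.168.0.0/15 (clear depth 15)
  + 229.36.171.128/26 (H2) depth=26
  + 224.0.0.0/3 (H0) depth=3
  del 229.36.171.128/26 (clear depth 26)
  Q 224.15.63.48: descend 111000 ; hops seen [H0] ; pick H0
  Q 224.0.55.223: descend 111000 ; hops seen [H0] ; pick H0
  + 138.161.77.0/26 (H2) depth=26
  + 227.168.53.44/30 (H0) depth=30
  + 138.160.0.0/13 (H2) depth=13
  + 0.0.0.0/0 (H3) depth=0
  Q 138.161.77.2: descend 10001010101000010100110100 ; hops seen [H3,H2,H2] ; pick H2
  + 138.161.64.0/20 (H3) depth=20
  + 138.161.77.48/28 (H3) depth=28
  Q 138.161.64.9: descend 10001010101000010100 ; hops seen [H3,H2,H3] ; pick H3
  + 229.36.171.176/28 (H0) depth=28
  + 0.0.0.0/0 (H1) depth=0
  + 227.168.48.0/20 (H3) depth=20
  + 0.0.0.0/0 (H3) depth=0
  Q 227.168.51.9: descend 111000111010100000110 ; hops seen [H3,H0,H3] ; pick H3
  Q 227.168.53.44: descend 111000111010100000110101001011 ; hops seen [H3,H0,H3,H0] ; pick H0
  Q 229.36.171.187: descend 1110010100100100101010111011 ; hops seen [H3,H0,H0] ; pick H0
  + 229.36.160.0/20 (H0) depth=20
  + 138.161.0.0/16 (H1) depth=16
  del 138.160.0.0/13 (clear depth 13)
  + 227.168.53.0/25 (H2) depth=25
  + 138.161.77.48/28 (H3) depth=28
  Q 227.168.48.89: descend 111000111010100000110 ; hops seen [H3,H0,H3] ; pick H3
  Q 247.196.160.111: descend 111 ; hops seen [H3,H0] ; pick H0
  + 138.0.0.0/7 (H0) depth=7
  + 227.168.48.0/20 (H2) depth=20
  + 229.36.171.0/24 (H3) depth=24
  + 138.161.77.60/32 (H2) depth=32
  del 0.0.0.0/0 (clear depth 0)
  Q 227.168.53.44: descend 111000111010100000110101001011 ; hops seen [H0,H2,H2,H0] ; pick H0
  del 138.0.0.0/7 (clear depth 7)
  Q 227.168.53.45: descend 111000111010100000110101001011 ; hops seen [H0,H2,H2,H0] ; pick H0
  + 227.168.52.0/22 (H2) depth=22

== LOOKUPS ==
["H0","H0","H2","H3","H3","H0","H0","H3","H0","H0","H0"]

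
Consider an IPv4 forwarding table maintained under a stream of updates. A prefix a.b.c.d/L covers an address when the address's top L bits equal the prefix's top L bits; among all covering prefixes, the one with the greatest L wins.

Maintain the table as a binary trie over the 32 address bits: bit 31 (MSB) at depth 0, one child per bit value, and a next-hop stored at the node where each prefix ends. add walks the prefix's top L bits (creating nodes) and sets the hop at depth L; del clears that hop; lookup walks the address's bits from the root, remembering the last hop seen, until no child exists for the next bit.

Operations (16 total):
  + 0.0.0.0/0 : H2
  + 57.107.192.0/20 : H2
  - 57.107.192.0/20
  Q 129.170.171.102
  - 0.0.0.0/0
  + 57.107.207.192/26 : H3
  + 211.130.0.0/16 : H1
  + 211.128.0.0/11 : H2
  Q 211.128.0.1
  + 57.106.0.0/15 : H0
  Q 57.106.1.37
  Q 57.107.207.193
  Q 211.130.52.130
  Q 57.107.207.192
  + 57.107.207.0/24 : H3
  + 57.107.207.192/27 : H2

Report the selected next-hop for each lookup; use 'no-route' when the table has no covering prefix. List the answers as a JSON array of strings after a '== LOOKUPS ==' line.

Trace:
  + 0.0.0.0/0 (H2) depth=0
  + 57.107.192.0/20 (H2) depth=20
  - 57.107.192.0/20 clear@20
  lookup 129.170.171.102: bits ε walk d0:H2 -> H2
  - 0.0.0.0/0 clear@0
  + 57.107.207.192/26 (H3) depth=26
  + 211.130.0.0/16 (H1) depth=16
  + 211.128.0.0/11 (H2) depth=11
  lookup 211.128.0.1: bits 11010011100000 walk d0:-→d1:-→d2:-→d3:-→d4:-→d5:-→d6:-→d7:-→d8:-→d9:-→d10:-→d11:H2→d12:-→d13:-→d14:- -> H2
  + 57.106.0.0/15 (H0) depth=15
  lookup 57.106.1.37: bits 001110010110101 walk d0:-→d1:-→d2:-→d3:-→d4:-→d5:-→d6:-→d7:-→d8:-→d9:-→d10:-→d11:-→d12:-→d13:-→d14:-→d15:H0 -> H0
  lookup 57.107.207.193: bits 00111001011010111100111111 walk d0:-→d1:-→d2:-→d3:-→d4:-→d5:-→d6:-→d7:-→d8:-→d9:-→d10:-→d11:-→d12:-→d13:-→d14:-→d15:H0→d16:-→d17:-→d18:-→d19:-→d20:-→d21:-→d22:-→d23:-→d24:-→d25:-→d26:H3 -> H3
  lookup 211.130.52.130: bits 1101001110000010 walk d0:-→d1:-→d2:-→d3:-→d4:-→d5:-→d6:-→d7:-→d8:-→d9:-→d10:-→d11:H2→d12:-→d13:-→d14:-→d15:-→d16:H1 -> H1
  lookup 57.107.207.192: bits 00111001011010111100111111 walk d0:-→d1:-→d2:-→d3:-→d4:-→d5:-→d6:-→d7:-→d8:-→d9:-→d10:-→d11:-→d12:-→d13:-→d14:-→d15:H0→d16:-→d17:-→d18:-→d19:-→d20:-→d21:-→d22:-→d23:-→d24:-→d25:-→d26:H3 -> H3
  + 57.107.207.0/24 (H3) depth=24
  + 57.107.207.192/27 (H2) depth=27

== LOOKUPS ==
["H2","H2","H0","H3","H1","H3"]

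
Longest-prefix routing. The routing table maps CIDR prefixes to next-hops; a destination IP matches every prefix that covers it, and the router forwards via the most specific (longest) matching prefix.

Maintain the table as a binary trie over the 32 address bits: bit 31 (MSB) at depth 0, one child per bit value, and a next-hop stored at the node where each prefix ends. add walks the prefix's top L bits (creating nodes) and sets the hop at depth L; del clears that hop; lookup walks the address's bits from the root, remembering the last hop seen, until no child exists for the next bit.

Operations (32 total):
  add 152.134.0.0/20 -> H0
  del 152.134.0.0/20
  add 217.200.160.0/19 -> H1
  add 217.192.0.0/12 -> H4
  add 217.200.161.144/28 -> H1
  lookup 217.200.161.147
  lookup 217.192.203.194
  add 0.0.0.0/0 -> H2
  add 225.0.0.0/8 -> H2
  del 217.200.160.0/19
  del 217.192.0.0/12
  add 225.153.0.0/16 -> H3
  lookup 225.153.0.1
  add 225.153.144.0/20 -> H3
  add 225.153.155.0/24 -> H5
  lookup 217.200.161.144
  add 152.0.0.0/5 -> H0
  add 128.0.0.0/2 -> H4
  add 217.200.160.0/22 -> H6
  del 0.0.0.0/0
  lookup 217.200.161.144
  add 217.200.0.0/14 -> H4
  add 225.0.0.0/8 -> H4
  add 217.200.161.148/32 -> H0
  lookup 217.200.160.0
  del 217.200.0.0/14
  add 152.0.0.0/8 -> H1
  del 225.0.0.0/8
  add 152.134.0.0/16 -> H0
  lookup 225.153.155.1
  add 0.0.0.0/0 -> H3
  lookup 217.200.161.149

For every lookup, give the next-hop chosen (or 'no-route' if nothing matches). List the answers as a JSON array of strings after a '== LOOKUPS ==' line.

Trace:
  add 152.134.0.0/20 -> H0 at depth 20
  del 152.134.0.0/20 (clear depth 20)
  add 217.200.160.0/19 -> H1 at depth 19
  add 217.192.0.0/12 -> H4 at depth 12
  add 217.200.161.144/28 -> H1 at depth 28
  ? 217.200.161.147  path d0:-→d1:-→d2:-→d3:-→d4:-→d5:-→d6:-→d7:-→d8:-→d9:-→d10:-→d11:-→d12:H4→d13:-→d14:-→d15:-→d16:-→d17:-→d18:-→d19:H1→d20:-→d21:-→d22:-→d23:-→d24:-→d25:-→d26:-→d27:-→d28:H1  best=H1
  ? 217.192.203.194  path d0:-→d1:-→d2:-→d3:-→d4:-→d5:-→d6:-→d7:-→d8:-→d9:-→d10:-→d11:-→d12:H4  best=H4
  add 0.0.0.0/0 -> H2 at depth 0
  add 225.0.0.0/8 -> H2 at depth 8
  del 217.200.160.0/19 (clear depth 19)
  del 217.192.0.0/12 (clear depth 12)
  add 225.153.0.0/16 -> H3 at depth 16
  ? 225.153.0.1  path d0:H2→d1:-→d2:-→d3:-→d4:-→d5:-→d6:-→d7:-→d8:H2→d9:-→d10:-→d11:-→d12:-→d13:-→d14:-→d15:-→d16:H3  best=H3
  add 225.153.144.0/20 -> H3 at depth 20
  add 225.153.155.0/24 -> H5 at depth 24
  ? 217.200.161.144  path d0:H2→d1:-→d2:-→d3:-→d4:-→d5:-→d6:-→d7:-→d8:-→d9:-→d10:-→d11:-→d12:-→d13:-→d14:-→d15:-→d16:-→d17:-→d18:-→d19:-→d20:-→d21:-→d22:-→d23:-→d24:-→d25:-→d26:-→d27:-→d28:H1  best=H1
  add 152.0.0.0/5 -> H0 at depth 5
  add 128.0.0.0/2 -> H4 at depth 2
  add 217.200.160.0/22 -> H6 at depth 22
  del 0.0.0.0/0 (clear depth 0)
  ? 217.200.161.144  path d0:-→d1:-→d2:-→d3:-→d4:-→d5:-→d6:-→d7:-→d8:-→d9:-→d10:-→d11:-→d12:-→d13:-→d14:-→d15:-→d16:-→d17:-→d18:-→d19:-→d20:-→d21:-→d22:H6→d23:-→d24:-→d25:-→d26:-→d27:-→d28:H1  best=H1
  add 217.200.0.0/14 -> H4 at depth 14
  add 225.0.0.0/8 -> H4 at depth 8
  add 217.200.161.148/32 -> H0 at depth 32
  ? 217.200.160.0  path d0:-→d1:-→d2:-→d3:-→d4:-→d5:-→d6:-→d7:-→d8:-→d9:-→d10:-→d11:-→d12:-→d13:-→d14:H4→d15:-→d16:-→d17:-→d18:-→d19:-→d20:-→d21:-→d22:H6→d23:-  best=H6
  del 217.200.0.0/14 (clear depth 14)
  add 152.0.0.0/8 -> H1 at depth 8
  del 225.0.0.0/8 (clear depth 8)
  add 152.134.0.0/16 -> H0 at depth 16
  ? 225.153.155.1  path d0:-→d1:-→d2:-→d3:-→d4:-→d5:-→d6:-→d7:-→d8:-→d9:-→d10:-→d11:-→d12:-→d13:-→d14:-→d15:-→d16:H3→d17:-→d18:-→d19:-→d20:H3→d21:-→d22:-→d23:-→d24:H5  best=H5
  add 0.0.0.0/0 -> H3 at depth 0
  ? 217.200.161.149  path d0:H3→d1:-→d2:-→d3:-→d4:-→d5:-→d6:-→d7:-→d8:-→d9:-→d10:-→d11:-→d12:-→d13:-→d14:-→d15:-→d16:-→d17:-→d18:-→d19:-→d20:-→d21:-→d22:H6→d23:-→d24:-→d25:-→d26:-→d27:-→d28:H1→d29:-→d30:-→d31:-  best=H1

== LOOKUPS ==
["H1","H4","H3","H1","H1","H6","H5","H1"]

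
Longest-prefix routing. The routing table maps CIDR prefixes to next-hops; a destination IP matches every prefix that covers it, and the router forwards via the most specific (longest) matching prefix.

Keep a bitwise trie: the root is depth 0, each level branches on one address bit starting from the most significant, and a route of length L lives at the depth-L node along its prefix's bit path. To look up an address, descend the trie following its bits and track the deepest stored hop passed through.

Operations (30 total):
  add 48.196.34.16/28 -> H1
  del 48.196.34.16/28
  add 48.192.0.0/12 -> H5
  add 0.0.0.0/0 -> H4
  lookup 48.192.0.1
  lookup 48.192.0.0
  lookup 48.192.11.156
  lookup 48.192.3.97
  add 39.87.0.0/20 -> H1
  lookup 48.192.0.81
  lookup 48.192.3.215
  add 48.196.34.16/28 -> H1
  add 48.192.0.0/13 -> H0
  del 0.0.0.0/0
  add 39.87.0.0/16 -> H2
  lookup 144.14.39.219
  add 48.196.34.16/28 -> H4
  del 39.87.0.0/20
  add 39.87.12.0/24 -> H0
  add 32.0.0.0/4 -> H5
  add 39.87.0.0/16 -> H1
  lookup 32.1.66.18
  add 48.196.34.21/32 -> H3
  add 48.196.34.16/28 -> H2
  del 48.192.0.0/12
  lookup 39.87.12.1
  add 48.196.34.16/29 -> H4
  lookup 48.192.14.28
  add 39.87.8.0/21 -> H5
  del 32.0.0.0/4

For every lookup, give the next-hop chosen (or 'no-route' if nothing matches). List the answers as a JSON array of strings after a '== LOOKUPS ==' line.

Trace:
  + 48.196.34.16/28 (H1) depth=28
  del 48.196.34.16/28 (clear depth 28)
  + 48.192.0.0/12 (H5) depth=12
  + 0.0.0.0/0 (H4) depth=0
  lookup 48.192.0.1: bits 0011000011000 walk d0:H4→d1:-→d2:-→d3:-→d4:-→d5:-→d6:-→d7:-→d8:-→d9:-→d10:-→d11:-→d12:H5→d13:- -> H5
  lookup 48.192.0.0: bits 0011000011000 walk d0:H4→d1:-→d2:-→d3:-→d4:-→d5:-→d6:-→d7:-→d8:-→d9:-→d10:-→d11:-→d12:H5→d13:- -> H5
  lookup 48.192.11.156: bits 0011000011000 walk d0:H4→d1:-→d2:-→d3:-→d4:-→d5:-→d6:-→d7:-→d8:-→d9:-→d10:-→d11:-→d12:H5→d13:- -> H5
  lookup 48.192.3.97: bits 0011000011000 walk d0:H4→d1:-→d2:-→d3:-→d4:-→d5:-→d6:-→d7:-→d8:-→d9:-→d10:-→d11:-→d12:H5→d13:- -> H5
  + 39.87.0.0/20 (H1) depth=20
  lookup 48.192.0.81: bits 0011000011000 walk d0:H4→d1:-→d2:-→d3:-→d4:-→d5:-→d6:-→d7:-→d8:-→d9:-→d10:-→d11:-→d12:H5→d13:- -> H5
  lookup 48.192.3.215: bits 0011000011000 walk d0:H4→d1:-→d2:-→d3:-→d4:-→d5:-→d6:-→d7:-→d8:-→d9:-→d10:-→d11:-→d12:H5→d13:- -> H5
  + 48.196.34.16/28 (H1) depth=28
  + 48.192.0.0/13 (H0) depth=13
  del 0.0.0.0/0 (clear depth 0)
  + 39.87.0.0/16 (H2) depth=16
  lookup 144.14.39.219: bits ε walk d0:- -> no-route
  + 48.196.34.16/28 (H4) depth=28
  del 39.87.0.0/20 (clear depth 20)
  + 39.87.12.0/24 (H0) depth=24
  + 32.0.0.0/4 (H5) depth=4
  + 39.87.0.0/16 (H1) depth=16
  lookup 32.1.66.18: bits 00100 walk d0:-→d1:-→d2:-→d3:-→d4:H5→d5:- -> H5
  + 48.196.34.21/32 (H3) depth=32
  + 48.196.34.16/28 (H2) depth=28
  del 48.192.0.0/12 (clear depth 12)
  lookup 39.87.12.1: bits 001001110101011100001100 walk d0:-→d1:-→d2:-→d3:-→d4:H5→d5:-→d6:-→d7:-→d8:-→d9:-→d10:-→d11:-→d12:-→d13:-→d14:-→d15:-→d16:H1→d17:-→d18:-→d19:-→d20:-→d21:-→d22:-→d23:-→d24:H0 -> H0
  + 48.196.34.16/29 (H4) depth=29
  lookup 48.192.14.28: bits 0011000011000 walk d0:-→d1:-→d2:-→d3:-→d4:-→d5:-→d6:-→d7:-→d8:-→d9:-→d10:-→d11:-→d12:-→d13:H0 -> H0
  + 39.87.8.0/21 (H5) depth=21
  del 32.0.0.0/4 (clear depth 4)

== LOOKUPS ==
["H5","H5","H5","H5","H5","H5","no-route","H5","H0","H0"]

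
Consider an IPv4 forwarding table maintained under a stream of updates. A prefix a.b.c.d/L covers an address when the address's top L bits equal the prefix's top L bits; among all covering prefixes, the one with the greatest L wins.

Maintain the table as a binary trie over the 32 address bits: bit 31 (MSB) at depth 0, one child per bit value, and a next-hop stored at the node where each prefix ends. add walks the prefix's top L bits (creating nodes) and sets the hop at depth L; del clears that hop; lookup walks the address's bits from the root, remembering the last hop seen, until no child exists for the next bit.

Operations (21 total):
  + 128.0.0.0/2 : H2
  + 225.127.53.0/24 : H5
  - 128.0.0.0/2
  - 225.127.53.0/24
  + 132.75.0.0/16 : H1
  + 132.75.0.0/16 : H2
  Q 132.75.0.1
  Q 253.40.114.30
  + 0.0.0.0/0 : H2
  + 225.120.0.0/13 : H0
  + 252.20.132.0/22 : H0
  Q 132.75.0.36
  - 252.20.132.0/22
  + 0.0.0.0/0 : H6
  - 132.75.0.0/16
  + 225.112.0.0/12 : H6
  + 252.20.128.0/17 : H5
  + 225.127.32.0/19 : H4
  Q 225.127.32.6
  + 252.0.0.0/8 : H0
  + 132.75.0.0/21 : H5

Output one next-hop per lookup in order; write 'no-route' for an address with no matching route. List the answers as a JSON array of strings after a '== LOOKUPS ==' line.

Process each operation:
  add 128.0.0.0/2 -> H2 at depth 2
  add 225.127.53.0/24 -> H5 at depth 24
  - 128.0.0.0/2 clear@2
  - 225.127.53.0/24 clear@24
  add 132.75.0.0/16 -> H1 at depth 16
  add 132.75.0.0/16 -> H2 at depth 16
  Q 132.75.0.1: descend 1000010001001011 ; hops seen [H2] ; pick H2
  Q 253.40.114.30: descend 111 ; hops seen [∅] ; pick no-route
  add 0.0.0.0/0 -> H2 at depth 0
  add 225.120.0.0/13 -> H0 at depth 13
  add 252.20.132.0/22 -> H0 at depth 22
  Q 132.75.0.36: descend 1000010001001011 ; hops seen [H2,H2] ; pick H2
  - 252.20.132.0/22 clear@22
  add 0.0.0.0/0 -> H6 at depth 0
  - 132.75.0.0/16 clear@16
  add 225.112.0.0/12 -> H6 at depth 12
  add 252.20.128.0/17 -> H5 at depth 17
  add 225.127.32.0/19 -> H4 at depth 19
  Q 225.127.32.6: descend 1110000101111111001 ; hops seen [H6,H6,H0,H4] ; pick H4
  add 252.0.0.0/8 -> H0 at depth 8
  add 132.75.0.0/21 -> H5 at depth 21

== LOOKUPS ==
["H2","no-route","H2","H4"]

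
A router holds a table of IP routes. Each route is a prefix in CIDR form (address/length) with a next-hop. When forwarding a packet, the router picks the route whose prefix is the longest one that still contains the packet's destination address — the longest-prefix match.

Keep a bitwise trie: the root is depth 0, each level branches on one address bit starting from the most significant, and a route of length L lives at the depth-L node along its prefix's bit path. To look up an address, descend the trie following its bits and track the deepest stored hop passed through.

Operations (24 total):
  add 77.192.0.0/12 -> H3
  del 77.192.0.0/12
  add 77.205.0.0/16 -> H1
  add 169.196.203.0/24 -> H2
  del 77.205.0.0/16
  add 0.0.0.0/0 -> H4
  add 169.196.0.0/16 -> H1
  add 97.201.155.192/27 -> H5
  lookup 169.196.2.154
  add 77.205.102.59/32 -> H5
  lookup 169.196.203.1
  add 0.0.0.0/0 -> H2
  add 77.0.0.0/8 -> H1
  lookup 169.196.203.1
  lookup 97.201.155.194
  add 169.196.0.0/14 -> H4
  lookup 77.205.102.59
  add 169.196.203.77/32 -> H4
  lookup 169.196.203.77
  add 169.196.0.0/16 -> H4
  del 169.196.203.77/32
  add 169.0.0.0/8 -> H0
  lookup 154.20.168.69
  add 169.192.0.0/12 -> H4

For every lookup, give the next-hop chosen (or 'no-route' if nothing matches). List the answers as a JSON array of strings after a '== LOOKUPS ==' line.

Trace:
  + 77.192.0.0/12 (H3) depth=12
  - 77.192.0.0/12 clear@12
  + 77.205.0.0/16 (H1) depth=16
  + 169.196.203.0/24 (H2) depth=24
  - 77.205.0.0/16 clear@16
  + 0.0.0.0/0 (H4) depth=0
  + 169.196.0.0/16 (H1) depth=16
  + 97.201.155.192/27 (H5) depth=27
  lookup 169.196.2.154: bits 1010100111000100 walk d0:H4→d1:-→d2:-→d3:-→d4:-→d5:-→d6:-→d7:-→d8:-→d9:-→d10:-→d11:-→d12:-→d13:-→d14:-→d15:-→d16:H1 -> H1
  + 77.205.102.59/32 (H5) depth=32
  lookup 169.196.203.1: bits 101010011100010011001011 walk d0:H4→d1:-→d2:-→d3:-→d4:-→d5:-→d6:-→d7:-→d8:-→d9:-→d10:-→d11:-→d12:-→d13:-→d14:-→d15:-→d16:H1→d17:-→d18:-→d19:-→d20:-→d21:-→d22:-→d23:-→d24:H2 -> H2
  + 0.0.0.0/0 (H2) depth=0
  + 77.0.0.0/8 (H1) depth=8
  lookup 169.196.203.1: bits 101010011100010011001011 walk d0:H2→d1:-→d2:-→d3:-→d4:-→d5:-→d6:-→d7:-→d8:-→d9:-→d10:-→d11:-→d12:-→d13:-→d14:-→d15:-→d16:H1→d17:-→d18:-→d19:-→d20:-→d21:-→d22:-→d23:-→d24:H2 -> H2
  lookup 97.201.155.194: bits 011000011100100110011011110 walk d0:H2→d1:-→d2:-→d3:-→d4:-→d5:-→d6:-→d7:-→d8:-→d9:-→d10:-→d11:-→d12:-→d13:-→d14:-→d15:-→d16:-→d17:-→d18:-→d19:-→d20:-→d21:-→d22:-→d23:-→d24:-→d25:-→d26:-→d27:H5 -> H5
  + 169.196.0.0/14 (H4) depth=14
  lookup 77.205.102.59: bits 01001101110011010110011000111011 walk d0:H2→d1:-→d2:-→d3:-→d4:-→d5:-→d6:-→d7:-→d8:H1→d9:-→d10:-→d11:-→d12:-→d13:-→d14:-→d15:-→d16:-→d17:-→d18:-→d19:-→d20:-→d21:-→d22:-→d23:-→d24:-→d25:-→d26:-→d27:-→d28:-→d29:-→d30:-→d31:-→d32:H5 -> H5
  + 169.196.203.77/32 (H4) depth=32
  lookup 169.196.203.77: bits 10101001110001001100101101001101 walk d0:H2→d1:-→d2:-→d3:-→d4:-→d5:-→d6:-→d7:-→d8:-→d9:-→d10:-→d11:-→d12:-→d13:-→d14:H4→d15:-→d16:H1→d17:-→d18:-→d19:-→d20:-→d21:-→d22:-→d23:-→d24:H2→d25:-→d26:-→d27:-→d28:-→d29:-→d30:-→d31:-→d32:H4 -> H4
  + 169.196.0.0/16 (H4) depth=16
  - 169.196.203.77/32 clear@32
  + 169.0.0.0/8 (H0) depth=8
  lookup 154.20.168.69: bits 10 walk d0:H2→d1:-→d2:- -> H2
  + 169.192.0.0/12 (H4) depth=12

== LOOKUPS ==
["H1","H2","H2","H5","H5","H4","H2"]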